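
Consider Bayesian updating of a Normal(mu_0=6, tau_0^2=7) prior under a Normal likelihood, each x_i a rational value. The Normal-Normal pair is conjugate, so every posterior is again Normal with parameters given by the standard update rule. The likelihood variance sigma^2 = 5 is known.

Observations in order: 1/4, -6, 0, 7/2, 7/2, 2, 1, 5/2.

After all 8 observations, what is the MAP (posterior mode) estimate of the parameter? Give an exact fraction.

309/244

obs 1: x=1/4 → posterior Normal(127/48, 35/12)
obs 2: x=-6 → posterior Normal(-41/76, 35/19)
obs 3: x=0 → posterior Normal(-41/104, 35/26)
obs 4: x=7/2 → posterior Normal(19/44, 35/33)
obs 5: x=7/2 → posterior Normal(31/32, 7/8)
obs 6: x=2 → posterior Normal(211/188, 35/47)
obs 7: x=1 → posterior Normal(239/216, 35/54)
obs 8: x=5/2 → posterior Normal(309/244, 35/61)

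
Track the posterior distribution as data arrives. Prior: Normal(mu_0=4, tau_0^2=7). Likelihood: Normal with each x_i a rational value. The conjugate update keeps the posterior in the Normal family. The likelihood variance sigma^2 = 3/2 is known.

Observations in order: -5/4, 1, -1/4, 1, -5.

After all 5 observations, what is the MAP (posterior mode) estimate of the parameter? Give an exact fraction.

obs 1: x=-5/4 → posterior Normal(-11/34, 21/17)
obs 2: x=1 → posterior Normal(17/62, 21/31)
obs 3: x=-1/4 → posterior Normal(1/9, 7/15)
obs 4: x=1 → posterior Normal(19/59, 21/59)
obs 5: x=-5 → posterior Normal(-51/73, 21/73)

-51/73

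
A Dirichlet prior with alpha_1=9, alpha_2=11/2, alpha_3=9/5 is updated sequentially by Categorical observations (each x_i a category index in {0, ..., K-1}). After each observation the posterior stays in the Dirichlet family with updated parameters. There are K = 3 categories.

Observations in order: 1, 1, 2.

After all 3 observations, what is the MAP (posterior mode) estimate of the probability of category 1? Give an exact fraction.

obs 1: x=1 → posterior Dirichlet(9, 13/2, 9/5)
obs 2: x=1 → posterior Dirichlet(9, 15/2, 9/5)
obs 3: x=2 → posterior Dirichlet(9, 15/2, 14/5)

65/163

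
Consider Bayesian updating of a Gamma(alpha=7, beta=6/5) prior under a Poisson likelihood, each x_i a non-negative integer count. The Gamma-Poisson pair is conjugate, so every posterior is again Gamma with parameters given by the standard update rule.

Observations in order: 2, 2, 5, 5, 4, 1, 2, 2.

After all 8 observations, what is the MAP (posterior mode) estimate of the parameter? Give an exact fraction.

obs 1: x=2 → posterior Gamma(9, 11/5)
obs 2: x=2 → posterior Gamma(11, 16/5)
obs 3: x=5 → posterior Gamma(16, 21/5)
obs 4: x=5 → posterior Gamma(21, 26/5)
obs 5: x=4 → posterior Gamma(25, 31/5)
obs 6: x=1 → posterior Gamma(26, 36/5)
obs 7: x=2 → posterior Gamma(28, 41/5)
obs 8: x=2 → posterior Gamma(30, 46/5)

145/46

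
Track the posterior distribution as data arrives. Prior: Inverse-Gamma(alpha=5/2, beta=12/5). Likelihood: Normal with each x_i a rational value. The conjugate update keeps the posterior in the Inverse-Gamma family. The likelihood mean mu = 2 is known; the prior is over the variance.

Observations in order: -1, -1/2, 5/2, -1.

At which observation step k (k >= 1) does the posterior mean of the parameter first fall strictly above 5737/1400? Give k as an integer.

k = 4

obs 1: x=-1 → posterior Inverse-Gamma(3, 69/10)
obs 2: x=-1/2 → posterior Inverse-Gamma(7/2, 401/40)
obs 3: x=5/2 → posterior Inverse-Gamma(4, 203/20)
obs 4: x=-1 → posterior Inverse-Gamma(9/2, 293/20)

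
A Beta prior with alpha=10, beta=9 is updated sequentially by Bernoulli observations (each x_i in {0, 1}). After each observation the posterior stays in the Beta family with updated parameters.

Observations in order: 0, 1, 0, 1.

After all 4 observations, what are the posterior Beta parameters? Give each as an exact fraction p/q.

obs 1: x=0 → posterior Beta(10, 10)
obs 2: x=1 → posterior Beta(11, 10)
obs 3: x=0 → posterior Beta(11, 11)
obs 4: x=1 → posterior Beta(12, 11)

alpha=12, beta=11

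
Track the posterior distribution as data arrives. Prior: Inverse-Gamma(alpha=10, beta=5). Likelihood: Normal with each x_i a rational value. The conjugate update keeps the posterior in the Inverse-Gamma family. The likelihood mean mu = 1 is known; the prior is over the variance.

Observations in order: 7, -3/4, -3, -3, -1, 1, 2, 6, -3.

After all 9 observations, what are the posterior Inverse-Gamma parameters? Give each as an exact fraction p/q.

alpha=29/2, beta=2033/32

obs 1: x=7 → posterior Inverse-Gamma(21/2, 23)
obs 2: x=-3/4 → posterior Inverse-Gamma(11, 785/32)
obs 3: x=-3 → posterior Inverse-Gamma(23/2, 1041/32)
obs 4: x=-3 → posterior Inverse-Gamma(12, 1297/32)
obs 5: x=-1 → posterior Inverse-Gamma(25/2, 1361/32)
obs 6: x=1 → posterior Inverse-Gamma(13, 1361/32)
obs 7: x=2 → posterior Inverse-Gamma(27/2, 1377/32)
obs 8: x=6 → posterior Inverse-Gamma(14, 1777/32)
obs 9: x=-3 → posterior Inverse-Gamma(29/2, 2033/32)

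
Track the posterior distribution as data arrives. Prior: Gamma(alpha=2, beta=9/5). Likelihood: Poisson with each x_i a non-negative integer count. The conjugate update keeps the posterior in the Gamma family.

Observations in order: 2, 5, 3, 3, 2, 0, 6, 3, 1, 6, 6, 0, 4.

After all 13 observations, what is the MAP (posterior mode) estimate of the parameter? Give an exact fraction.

obs 1: x=2 → posterior Gamma(4, 14/5)
obs 2: x=5 → posterior Gamma(9, 19/5)
obs 3: x=3 → posterior Gamma(12, 24/5)
obs 4: x=3 → posterior Gamma(15, 29/5)
obs 5: x=2 → posterior Gamma(17, 34/5)
obs 6: x=0 → posterior Gamma(17, 39/5)
obs 7: x=6 → posterior Gamma(23, 44/5)
obs 8: x=3 → posterior Gamma(26, 49/5)
obs 9: x=1 → posterior Gamma(27, 54/5)
obs 10: x=6 → posterior Gamma(33, 59/5)
obs 11: x=6 → posterior Gamma(39, 64/5)
obs 12: x=0 → posterior Gamma(39, 69/5)
obs 13: x=4 → posterior Gamma(43, 74/5)

105/37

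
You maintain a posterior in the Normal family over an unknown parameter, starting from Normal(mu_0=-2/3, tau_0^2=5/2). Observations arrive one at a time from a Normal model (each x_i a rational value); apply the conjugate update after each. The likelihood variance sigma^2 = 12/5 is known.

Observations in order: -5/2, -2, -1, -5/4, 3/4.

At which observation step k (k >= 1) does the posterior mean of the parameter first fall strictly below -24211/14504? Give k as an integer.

obs 1: x=-5/2 → posterior Normal(-157/98, 60/49)
obs 2: x=-2 → posterior Normal(-257/148, 30/37)
obs 3: x=-1 → posterior Normal(-307/198, 20/33)
obs 4: x=-5/4 → posterior Normal(-739/496, 15/31)
obs 5: x=3/4 → posterior Normal(-166/149, 60/149)

k = 2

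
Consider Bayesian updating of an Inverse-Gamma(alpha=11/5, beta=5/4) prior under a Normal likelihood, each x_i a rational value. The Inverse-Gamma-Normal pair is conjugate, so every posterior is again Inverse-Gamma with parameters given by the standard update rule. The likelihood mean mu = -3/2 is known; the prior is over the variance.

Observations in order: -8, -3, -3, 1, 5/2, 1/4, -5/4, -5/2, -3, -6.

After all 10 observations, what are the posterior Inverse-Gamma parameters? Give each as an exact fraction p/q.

alpha=36/5, beta=785/16

obs 1: x=-8 → posterior Inverse-Gamma(27/10, 179/8)
obs 2: x=-3 → posterior Inverse-Gamma(16/5, 47/2)
obs 3: x=-3 → posterior Inverse-Gamma(37/10, 197/8)
obs 4: x=1 → posterior Inverse-Gamma(21/5, 111/4)
obs 5: x=5/2 → posterior Inverse-Gamma(47/10, 143/4)
obs 6: x=1/4 → posterior Inverse-Gamma(26/5, 1193/32)
obs 7: x=-5/4 → posterior Inverse-Gamma(57/10, 597/16)
obs 8: x=-5/2 → posterior Inverse-Gamma(31/5, 605/16)
obs 9: x=-3 → posterior Inverse-Gamma(67/10, 623/16)
obs 10: x=-6 → posterior Inverse-Gamma(36/5, 785/16)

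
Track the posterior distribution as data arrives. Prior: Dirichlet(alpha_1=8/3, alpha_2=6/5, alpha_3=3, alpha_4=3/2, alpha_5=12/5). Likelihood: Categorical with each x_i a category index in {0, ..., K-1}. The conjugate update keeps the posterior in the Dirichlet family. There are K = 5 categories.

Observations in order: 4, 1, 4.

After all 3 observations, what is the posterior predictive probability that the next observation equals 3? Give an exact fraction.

obs 1: x=4 → posterior Dirichlet(8/3, 6/5, 3, 3/2, 17/5)
obs 2: x=1 → posterior Dirichlet(8/3, 11/5, 3, 3/2, 17/5)
obs 3: x=4 → posterior Dirichlet(8/3, 11/5, 3, 3/2, 22/5)

45/413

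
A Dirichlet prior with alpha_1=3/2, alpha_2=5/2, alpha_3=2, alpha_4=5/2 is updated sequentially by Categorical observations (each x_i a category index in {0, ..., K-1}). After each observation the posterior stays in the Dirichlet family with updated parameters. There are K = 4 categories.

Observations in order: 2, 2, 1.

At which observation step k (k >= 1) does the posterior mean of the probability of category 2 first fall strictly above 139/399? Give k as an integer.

k = 2

obs 1: x=2 → posterior Dirichlet(3/2, 5/2, 3, 5/2)
obs 2: x=2 → posterior Dirichlet(3/2, 5/2, 4, 5/2)
obs 3: x=1 → posterior Dirichlet(3/2, 7/2, 4, 5/2)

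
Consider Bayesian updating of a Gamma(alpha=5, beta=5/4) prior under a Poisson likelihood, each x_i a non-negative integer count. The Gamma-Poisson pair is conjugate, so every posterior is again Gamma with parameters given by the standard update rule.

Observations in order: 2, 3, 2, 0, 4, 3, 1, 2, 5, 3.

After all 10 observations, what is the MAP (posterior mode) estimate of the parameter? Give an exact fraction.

obs 1: x=2 → posterior Gamma(7, 9/4)
obs 2: x=3 → posterior Gamma(10, 13/4)
obs 3: x=2 → posterior Gamma(12, 17/4)
obs 4: x=0 → posterior Gamma(12, 21/4)
obs 5: x=4 → posterior Gamma(16, 25/4)
obs 6: x=3 → posterior Gamma(19, 29/4)
obs 7: x=1 → posterior Gamma(20, 33/4)
obs 8: x=2 → posterior Gamma(22, 37/4)
obs 9: x=5 → posterior Gamma(27, 41/4)
obs 10: x=3 → posterior Gamma(30, 45/4)

116/45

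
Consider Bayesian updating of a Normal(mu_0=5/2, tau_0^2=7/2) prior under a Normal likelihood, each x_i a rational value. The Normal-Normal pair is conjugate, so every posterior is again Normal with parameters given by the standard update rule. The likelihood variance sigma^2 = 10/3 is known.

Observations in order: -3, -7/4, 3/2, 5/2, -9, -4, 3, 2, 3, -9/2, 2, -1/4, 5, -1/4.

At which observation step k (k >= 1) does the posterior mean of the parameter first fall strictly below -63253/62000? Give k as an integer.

k = 5

obs 1: x=-3 → posterior Normal(-13/41, 70/41)
obs 2: x=-7/4 → posterior Normal(-199/248, 35/31)
obs 3: x=3/2 → posterior Normal(-73/332, 70/83)
obs 4: x=5/2 → posterior Normal(137/416, 35/52)
obs 5: x=-9 → posterior Normal(-619/500, 14/25)
obs 6: x=-4 → posterior Normal(-955/584, 35/73)
obs 7: x=3 → posterior Normal(-703/668, 70/167)
obs 8: x=2 → posterior Normal(-535/752, 35/94)
obs 9: x=3 → posterior Normal(-283/836, 70/209)
obs 10: x=-9/2 → posterior Normal(-661/920, 7/23)
obs 11: x=2 → posterior Normal(-493/1004, 70/251)
obs 12: x=-1/4 → posterior Normal(-257/544, 35/136)
obs 13: x=5 → posterior Normal(-47/586, 70/293)
obs 14: x=-1/4 → posterior Normal(-115/1256, 35/157)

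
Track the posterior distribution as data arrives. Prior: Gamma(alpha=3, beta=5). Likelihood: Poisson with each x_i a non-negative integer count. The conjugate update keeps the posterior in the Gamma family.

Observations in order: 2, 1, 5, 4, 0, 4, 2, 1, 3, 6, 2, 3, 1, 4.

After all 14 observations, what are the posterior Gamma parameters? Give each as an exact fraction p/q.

alpha=41, beta=19

obs 1: x=2 → posterior Gamma(5, 6)
obs 2: x=1 → posterior Gamma(6, 7)
obs 3: x=5 → posterior Gamma(11, 8)
obs 4: x=4 → posterior Gamma(15, 9)
obs 5: x=0 → posterior Gamma(15, 10)
obs 6: x=4 → posterior Gamma(19, 11)
obs 7: x=2 → posterior Gamma(21, 12)
obs 8: x=1 → posterior Gamma(22, 13)
obs 9: x=3 → posterior Gamma(25, 14)
obs 10: x=6 → posterior Gamma(31, 15)
obs 11: x=2 → posterior Gamma(33, 16)
obs 12: x=3 → posterior Gamma(36, 17)
obs 13: x=1 → posterior Gamma(37, 18)
obs 14: x=4 → posterior Gamma(41, 19)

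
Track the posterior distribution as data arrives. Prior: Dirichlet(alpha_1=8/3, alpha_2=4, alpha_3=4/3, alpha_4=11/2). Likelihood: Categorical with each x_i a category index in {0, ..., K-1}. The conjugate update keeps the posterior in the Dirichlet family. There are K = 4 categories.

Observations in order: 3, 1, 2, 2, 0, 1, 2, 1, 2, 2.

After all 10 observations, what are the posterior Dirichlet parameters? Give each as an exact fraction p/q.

obs 1: x=3 → posterior Dirichlet(8/3, 4, 4/3, 13/2)
obs 2: x=1 → posterior Dirichlet(8/3, 5, 4/3, 13/2)
obs 3: x=2 → posterior Dirichlet(8/3, 5, 7/3, 13/2)
obs 4: x=2 → posterior Dirichlet(8/3, 5, 10/3, 13/2)
obs 5: x=0 → posterior Dirichlet(11/3, 5, 10/3, 13/2)
obs 6: x=1 → posterior Dirichlet(11/3, 6, 10/3, 13/2)
obs 7: x=2 → posterior Dirichlet(11/3, 6, 13/3, 13/2)
obs 8: x=1 → posterior Dirichlet(11/3, 7, 13/3, 13/2)
obs 9: x=2 → posterior Dirichlet(11/3, 7, 16/3, 13/2)
obs 10: x=2 → posterior Dirichlet(11/3, 7, 19/3, 13/2)

alpha_1=11/3, alpha_2=7, alpha_3=19/3, alpha_4=13/2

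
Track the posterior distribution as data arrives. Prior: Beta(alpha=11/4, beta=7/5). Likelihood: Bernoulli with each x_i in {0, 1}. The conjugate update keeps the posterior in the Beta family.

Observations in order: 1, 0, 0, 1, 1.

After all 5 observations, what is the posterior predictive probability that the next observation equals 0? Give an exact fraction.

68/183

obs 1: x=1 → posterior Beta(15/4, 7/5)
obs 2: x=0 → posterior Beta(15/4, 12/5)
obs 3: x=0 → posterior Beta(15/4, 17/5)
obs 4: x=1 → posterior Beta(19/4, 17/5)
obs 5: x=1 → posterior Beta(23/4, 17/5)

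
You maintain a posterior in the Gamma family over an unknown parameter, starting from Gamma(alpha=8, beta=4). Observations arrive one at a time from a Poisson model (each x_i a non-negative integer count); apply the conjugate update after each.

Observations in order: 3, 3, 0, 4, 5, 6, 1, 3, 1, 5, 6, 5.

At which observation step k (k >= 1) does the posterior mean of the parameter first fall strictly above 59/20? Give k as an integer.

obs 1: x=3 → posterior Gamma(11, 5)
obs 2: x=3 → posterior Gamma(14, 6)
obs 3: x=0 → posterior Gamma(14, 7)
obs 4: x=4 → posterior Gamma(18, 8)
obs 5: x=5 → posterior Gamma(23, 9)
obs 6: x=6 → posterior Gamma(29, 10)
obs 7: x=1 → posterior Gamma(30, 11)
obs 8: x=3 → posterior Gamma(33, 12)
obs 9: x=1 → posterior Gamma(34, 13)
obs 10: x=5 → posterior Gamma(39, 14)
obs 11: x=6 → posterior Gamma(45, 15)
obs 12: x=5 → posterior Gamma(50, 16)

k = 11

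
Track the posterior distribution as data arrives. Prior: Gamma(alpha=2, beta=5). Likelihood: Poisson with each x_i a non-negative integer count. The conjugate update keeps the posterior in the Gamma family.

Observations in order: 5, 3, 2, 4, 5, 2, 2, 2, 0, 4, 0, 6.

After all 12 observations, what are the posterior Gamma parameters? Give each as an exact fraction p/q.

alpha=37, beta=17

obs 1: x=5 → posterior Gamma(7, 6)
obs 2: x=3 → posterior Gamma(10, 7)
obs 3: x=2 → posterior Gamma(12, 8)
obs 4: x=4 → posterior Gamma(16, 9)
obs 5: x=5 → posterior Gamma(21, 10)
obs 6: x=2 → posterior Gamma(23, 11)
obs 7: x=2 → posterior Gamma(25, 12)
obs 8: x=2 → posterior Gamma(27, 13)
obs 9: x=0 → posterior Gamma(27, 14)
obs 10: x=4 → posterior Gamma(31, 15)
obs 11: x=0 → posterior Gamma(31, 16)
obs 12: x=6 → posterior Gamma(37, 17)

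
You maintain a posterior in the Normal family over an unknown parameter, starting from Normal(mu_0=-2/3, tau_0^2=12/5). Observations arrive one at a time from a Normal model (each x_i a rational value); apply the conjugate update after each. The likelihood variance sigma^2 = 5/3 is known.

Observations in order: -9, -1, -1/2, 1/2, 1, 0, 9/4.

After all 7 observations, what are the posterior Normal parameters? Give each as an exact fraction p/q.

mu_0=-779/831, tau_0^2=60/277

obs 1: x=-9 → posterior Normal(-1022/183, 60/61)
obs 2: x=-1 → posterior Normal(-1130/291, 60/97)
obs 3: x=-1/2 → posterior Normal(-1184/399, 60/133)
obs 4: x=1/2 → posterior Normal(-1130/507, 60/169)
obs 5: x=1 → posterior Normal(-1022/615, 12/41)
obs 6: x=0 → posterior Normal(-1022/723, 60/241)
obs 7: x=9/4 → posterior Normal(-779/831, 60/277)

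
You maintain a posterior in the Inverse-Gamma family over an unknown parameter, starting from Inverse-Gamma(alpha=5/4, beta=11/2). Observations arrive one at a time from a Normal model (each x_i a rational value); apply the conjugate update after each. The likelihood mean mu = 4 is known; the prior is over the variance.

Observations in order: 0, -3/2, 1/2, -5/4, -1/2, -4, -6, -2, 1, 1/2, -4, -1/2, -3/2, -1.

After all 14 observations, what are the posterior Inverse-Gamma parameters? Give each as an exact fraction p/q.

obs 1: x=0 → posterior Inverse-Gamma(7/4, 27/2)
obs 2: x=-3/2 → posterior Inverse-Gamma(9/4, 229/8)
obs 3: x=1/2 → posterior Inverse-Gamma(11/4, 139/4)
obs 4: x=-5/4 → posterior Inverse-Gamma(13/4, 1553/32)
obs 5: x=-1/2 → posterior Inverse-Gamma(15/4, 1877/32)
obs 6: x=-4 → posterior Inverse-Gamma(17/4, 2901/32)
obs 7: x=-6 → posterior Inverse-Gamma(19/4, 4501/32)
obs 8: x=-2 → posterior Inverse-Gamma(21/4, 5077/32)
obs 9: x=1 → posterior Inverse-Gamma(23/4, 5221/32)
obs 10: x=1/2 → posterior Inverse-Gamma(25/4, 5417/32)
obs 11: x=-4 → posterior Inverse-Gamma(27/4, 6441/32)
obs 12: x=-1/2 → posterior Inverse-Gamma(29/4, 6765/32)
obs 13: x=-3/2 → posterior Inverse-Gamma(31/4, 7249/32)
obs 14: x=-1 → posterior Inverse-Gamma(33/4, 7649/32)

alpha=33/4, beta=7649/32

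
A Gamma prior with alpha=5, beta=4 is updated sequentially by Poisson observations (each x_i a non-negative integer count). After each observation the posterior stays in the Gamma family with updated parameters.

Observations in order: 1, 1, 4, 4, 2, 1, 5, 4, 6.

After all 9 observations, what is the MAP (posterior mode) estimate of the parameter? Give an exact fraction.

obs 1: x=1 → posterior Gamma(6, 5)
obs 2: x=1 → posterior Gamma(7, 6)
obs 3: x=4 → posterior Gamma(11, 7)
obs 4: x=4 → posterior Gamma(15, 8)
obs 5: x=2 → posterior Gamma(17, 9)
obs 6: x=1 → posterior Gamma(18, 10)
obs 7: x=5 → posterior Gamma(23, 11)
obs 8: x=4 → posterior Gamma(27, 12)
obs 9: x=6 → posterior Gamma(33, 13)

32/13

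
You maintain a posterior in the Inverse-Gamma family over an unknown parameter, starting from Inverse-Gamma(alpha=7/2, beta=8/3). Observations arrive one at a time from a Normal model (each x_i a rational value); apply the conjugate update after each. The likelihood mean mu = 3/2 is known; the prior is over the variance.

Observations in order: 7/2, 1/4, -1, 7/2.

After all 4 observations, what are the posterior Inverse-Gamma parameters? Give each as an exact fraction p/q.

alpha=11/2, beta=1015/96

obs 1: x=7/2 → posterior Inverse-Gamma(4, 14/3)
obs 2: x=1/4 → posterior Inverse-Gamma(9/2, 523/96)
obs 3: x=-1 → posterior Inverse-Gamma(5, 823/96)
obs 4: x=7/2 → posterior Inverse-Gamma(11/2, 1015/96)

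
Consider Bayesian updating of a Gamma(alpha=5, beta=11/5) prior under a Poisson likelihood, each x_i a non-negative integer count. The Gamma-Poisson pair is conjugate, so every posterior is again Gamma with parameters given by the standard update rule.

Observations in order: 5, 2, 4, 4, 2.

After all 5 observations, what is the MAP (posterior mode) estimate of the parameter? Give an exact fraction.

obs 1: x=5 → posterior Gamma(10, 16/5)
obs 2: x=2 → posterior Gamma(12, 21/5)
obs 3: x=4 → posterior Gamma(16, 26/5)
obs 4: x=4 → posterior Gamma(20, 31/5)
obs 5: x=2 → posterior Gamma(22, 36/5)

35/12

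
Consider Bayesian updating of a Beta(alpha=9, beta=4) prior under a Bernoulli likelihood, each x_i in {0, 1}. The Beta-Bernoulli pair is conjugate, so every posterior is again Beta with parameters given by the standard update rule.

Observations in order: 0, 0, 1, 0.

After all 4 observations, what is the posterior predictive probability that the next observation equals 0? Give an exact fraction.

7/17

obs 1: x=0 → posterior Beta(9, 5)
obs 2: x=0 → posterior Beta(9, 6)
obs 3: x=1 → posterior Beta(10, 6)
obs 4: x=0 → posterior Beta(10, 7)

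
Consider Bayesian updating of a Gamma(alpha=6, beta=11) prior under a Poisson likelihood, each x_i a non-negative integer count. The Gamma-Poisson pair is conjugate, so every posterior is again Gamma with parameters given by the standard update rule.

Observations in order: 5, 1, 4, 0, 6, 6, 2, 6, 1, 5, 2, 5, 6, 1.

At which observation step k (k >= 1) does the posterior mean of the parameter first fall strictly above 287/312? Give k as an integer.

obs 1: x=5 → posterior Gamma(11, 12)
obs 2: x=1 → posterior Gamma(12, 13)
obs 3: x=4 → posterior Gamma(16, 14)
obs 4: x=0 → posterior Gamma(16, 15)
obs 5: x=6 → posterior Gamma(22, 16)
obs 6: x=6 → posterior Gamma(28, 17)
obs 7: x=2 → posterior Gamma(30, 18)
obs 8: x=6 → posterior Gamma(36, 19)
obs 9: x=1 → posterior Gamma(37, 20)
obs 10: x=5 → posterior Gamma(42, 21)
obs 11: x=2 → posterior Gamma(44, 22)
obs 12: x=5 → posterior Gamma(49, 23)
obs 13: x=6 → posterior Gamma(55, 24)
obs 14: x=1 → posterior Gamma(56, 25)

k = 2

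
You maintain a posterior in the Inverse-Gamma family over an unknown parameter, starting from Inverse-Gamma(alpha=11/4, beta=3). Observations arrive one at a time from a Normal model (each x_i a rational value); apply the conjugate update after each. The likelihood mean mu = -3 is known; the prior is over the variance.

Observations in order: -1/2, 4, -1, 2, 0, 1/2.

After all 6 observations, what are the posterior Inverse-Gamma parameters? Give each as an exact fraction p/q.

obs 1: x=-1/2 → posterior Inverse-Gamma(13/4, 49/8)
obs 2: x=4 → posterior Inverse-Gamma(15/4, 245/8)
obs 3: x=-1 → posterior Inverse-Gamma(17/4, 261/8)
obs 4: x=2 → posterior Inverse-Gamma(19/4, 361/8)
obs 5: x=0 → posterior Inverse-Gamma(21/4, 397/8)
obs 6: x=1/2 → posterior Inverse-Gamma(23/4, 223/4)

alpha=23/4, beta=223/4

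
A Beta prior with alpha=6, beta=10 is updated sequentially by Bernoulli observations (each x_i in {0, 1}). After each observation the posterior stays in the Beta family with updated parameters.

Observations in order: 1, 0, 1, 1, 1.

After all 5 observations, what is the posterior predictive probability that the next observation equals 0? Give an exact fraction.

11/21

obs 1: x=1 → posterior Beta(7, 10)
obs 2: x=0 → posterior Beta(7, 11)
obs 3: x=1 → posterior Beta(8, 11)
obs 4: x=1 → posterior Beta(9, 11)
obs 5: x=1 → posterior Beta(10, 11)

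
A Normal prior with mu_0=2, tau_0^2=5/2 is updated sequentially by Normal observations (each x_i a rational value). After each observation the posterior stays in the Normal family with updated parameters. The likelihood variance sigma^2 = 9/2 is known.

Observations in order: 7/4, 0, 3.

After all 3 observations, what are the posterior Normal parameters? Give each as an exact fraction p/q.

mu_0=167/96, tau_0^2=15/16

obs 1: x=7/4 → posterior Normal(107/56, 45/28)
obs 2: x=0 → posterior Normal(107/76, 45/38)
obs 3: x=3 → posterior Normal(167/96, 15/16)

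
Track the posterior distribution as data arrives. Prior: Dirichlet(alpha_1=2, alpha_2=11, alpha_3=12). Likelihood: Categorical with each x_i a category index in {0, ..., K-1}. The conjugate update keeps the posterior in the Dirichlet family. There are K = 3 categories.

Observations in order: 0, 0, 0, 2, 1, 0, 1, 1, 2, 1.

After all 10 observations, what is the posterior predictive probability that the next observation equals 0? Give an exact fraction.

6/35

obs 1: x=0 → posterior Dirichlet(3, 11, 12)
obs 2: x=0 → posterior Dirichlet(4, 11, 12)
obs 3: x=0 → posterior Dirichlet(5, 11, 12)
obs 4: x=2 → posterior Dirichlet(5, 11, 13)
obs 5: x=1 → posterior Dirichlet(5, 12, 13)
obs 6: x=0 → posterior Dirichlet(6, 12, 13)
obs 7: x=1 → posterior Dirichlet(6, 13, 13)
obs 8: x=1 → posterior Dirichlet(6, 14, 13)
obs 9: x=2 → posterior Dirichlet(6, 14, 14)
obs 10: x=1 → posterior Dirichlet(6, 15, 14)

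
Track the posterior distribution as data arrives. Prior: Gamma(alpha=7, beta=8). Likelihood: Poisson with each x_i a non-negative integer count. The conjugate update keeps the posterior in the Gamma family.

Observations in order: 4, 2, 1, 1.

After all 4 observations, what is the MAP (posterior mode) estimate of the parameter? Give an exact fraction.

7/6

obs 1: x=4 → posterior Gamma(11, 9)
obs 2: x=2 → posterior Gamma(13, 10)
obs 3: x=1 → posterior Gamma(14, 11)
obs 4: x=1 → posterior Gamma(15, 12)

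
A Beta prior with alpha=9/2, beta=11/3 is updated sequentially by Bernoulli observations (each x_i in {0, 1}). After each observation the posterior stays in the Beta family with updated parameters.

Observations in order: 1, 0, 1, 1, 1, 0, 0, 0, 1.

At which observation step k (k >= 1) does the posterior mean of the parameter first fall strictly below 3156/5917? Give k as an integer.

k = 8

obs 1: x=1 → posterior Beta(11/2, 11/3)
obs 2: x=0 → posterior Beta(11/2, 14/3)
obs 3: x=1 → posterior Beta(13/2, 14/3)
obs 4: x=1 → posterior Beta(15/2, 14/3)
obs 5: x=1 → posterior Beta(17/2, 14/3)
obs 6: x=0 → posterior Beta(17/2, 17/3)
obs 7: x=0 → posterior Beta(17/2, 20/3)
obs 8: x=0 → posterior Beta(17/2, 23/3)
obs 9: x=1 → posterior Beta(19/2, 23/3)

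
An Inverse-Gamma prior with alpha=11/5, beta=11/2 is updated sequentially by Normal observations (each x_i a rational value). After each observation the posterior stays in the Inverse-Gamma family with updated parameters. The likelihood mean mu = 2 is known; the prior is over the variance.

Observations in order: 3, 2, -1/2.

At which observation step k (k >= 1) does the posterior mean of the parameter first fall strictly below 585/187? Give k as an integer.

obs 1: x=3 → posterior Inverse-Gamma(27/10, 6)
obs 2: x=2 → posterior Inverse-Gamma(16/5, 6)
obs 3: x=-1/2 → posterior Inverse-Gamma(37/10, 73/8)

k = 2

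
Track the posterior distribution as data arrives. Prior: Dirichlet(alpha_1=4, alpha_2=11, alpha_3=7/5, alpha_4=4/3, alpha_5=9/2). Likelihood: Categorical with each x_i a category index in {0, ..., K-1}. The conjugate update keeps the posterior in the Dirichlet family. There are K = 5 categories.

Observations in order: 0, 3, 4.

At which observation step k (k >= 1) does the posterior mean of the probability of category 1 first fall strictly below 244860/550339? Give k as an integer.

k = 3

obs 1: x=0 → posterior Dirichlet(5, 11, 7/5, 4/3, 9/2)
obs 2: x=3 → posterior Dirichlet(5, 11, 7/5, 7/3, 9/2)
obs 3: x=4 → posterior Dirichlet(5, 11, 7/5, 7/3, 11/2)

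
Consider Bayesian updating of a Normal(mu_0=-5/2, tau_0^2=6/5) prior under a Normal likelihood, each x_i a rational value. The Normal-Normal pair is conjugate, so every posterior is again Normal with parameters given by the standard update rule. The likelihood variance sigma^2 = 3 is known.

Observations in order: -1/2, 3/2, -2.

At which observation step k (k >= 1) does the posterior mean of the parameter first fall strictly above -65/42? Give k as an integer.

obs 1: x=-1/2 → posterior Normal(-27/14, 6/7)
obs 2: x=3/2 → posterior Normal(-7/6, 2/3)
obs 3: x=-2 → posterior Normal(-29/22, 6/11)

k = 2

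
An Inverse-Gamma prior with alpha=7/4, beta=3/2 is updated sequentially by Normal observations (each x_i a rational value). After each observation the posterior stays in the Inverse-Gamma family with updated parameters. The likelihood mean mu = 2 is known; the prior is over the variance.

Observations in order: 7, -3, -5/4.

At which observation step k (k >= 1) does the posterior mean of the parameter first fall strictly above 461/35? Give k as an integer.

k = 2

obs 1: x=7 → posterior Inverse-Gamma(9/4, 14)
obs 2: x=-3 → posterior Inverse-Gamma(11/4, 53/2)
obs 3: x=-5/4 → posterior Inverse-Gamma(13/4, 1017/32)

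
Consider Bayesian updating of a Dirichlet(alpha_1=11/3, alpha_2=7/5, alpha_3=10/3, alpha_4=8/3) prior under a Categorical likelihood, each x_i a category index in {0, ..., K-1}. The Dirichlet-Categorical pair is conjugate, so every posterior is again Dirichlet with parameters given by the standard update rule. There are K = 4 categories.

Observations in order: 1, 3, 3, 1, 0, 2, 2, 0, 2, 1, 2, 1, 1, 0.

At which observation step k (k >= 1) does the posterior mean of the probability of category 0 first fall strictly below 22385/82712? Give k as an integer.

k = 3

obs 1: x=1 → posterior Dirichlet(11/3, 12/5, 10/3, 8/3)
obs 2: x=3 → posterior Dirichlet(11/3, 12/5, 10/3, 11/3)
obs 3: x=3 → posterior Dirichlet(11/3, 12/5, 10/3, 14/3)
obs 4: x=1 → posterior Dirichlet(11/3, 17/5, 10/3, 14/3)
obs 5: x=0 → posterior Dirichlet(14/3, 17/5, 10/3, 14/3)
obs 6: x=2 → posterior Dirichlet(14/3, 17/5, 13/3, 14/3)
obs 7: x=2 → posterior Dirichlet(14/3, 17/5, 16/3, 14/3)
obs 8: x=0 → posterior Dirichlet(17/3, 17/5, 16/3, 14/3)
obs 9: x=2 → posterior Dirichlet(17/3, 17/5, 19/3, 14/3)
obs 10: x=1 → posterior Dirichlet(17/3, 22/5, 19/3, 14/3)
obs 11: x=2 → posterior Dirichlet(17/3, 22/5, 22/3, 14/3)
obs 12: x=1 → posterior Dirichlet(17/3, 27/5, 22/3, 14/3)
obs 13: x=1 → posterior Dirichlet(17/3, 32/5, 22/3, 14/3)
obs 14: x=0 → posterior Dirichlet(20/3, 32/5, 22/3, 14/3)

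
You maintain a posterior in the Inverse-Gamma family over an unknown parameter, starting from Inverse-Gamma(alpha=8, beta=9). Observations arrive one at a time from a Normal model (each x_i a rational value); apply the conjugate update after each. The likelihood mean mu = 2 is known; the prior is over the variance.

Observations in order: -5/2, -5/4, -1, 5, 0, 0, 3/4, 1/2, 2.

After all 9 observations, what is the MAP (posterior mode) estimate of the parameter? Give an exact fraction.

obs 1: x=-5/2 → posterior Inverse-Gamma(17/2, 153/8)
obs 2: x=-5/4 → posterior Inverse-Gamma(9, 781/32)
obs 3: x=-1 → posterior Inverse-Gamma(19/2, 925/32)
obs 4: x=5 → posterior Inverse-Gamma(10, 1069/32)
obs 5: x=0 → posterior Inverse-Gamma(21/2, 1133/32)
obs 6: x=0 → posterior Inverse-Gamma(11, 1197/32)
obs 7: x=3/4 → posterior Inverse-Gamma(23/2, 611/16)
obs 8: x=1/2 → posterior Inverse-Gamma(12, 629/16)
obs 9: x=2 → posterior Inverse-Gamma(25/2, 629/16)

629/216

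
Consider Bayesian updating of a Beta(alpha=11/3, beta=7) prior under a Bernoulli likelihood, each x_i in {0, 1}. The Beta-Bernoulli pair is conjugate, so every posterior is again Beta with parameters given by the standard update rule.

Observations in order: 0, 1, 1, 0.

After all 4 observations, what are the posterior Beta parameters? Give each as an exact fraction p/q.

obs 1: x=0 → posterior Beta(11/3, 8)
obs 2: x=1 → posterior Beta(14/3, 8)
obs 3: x=1 → posterior Beta(17/3, 8)
obs 4: x=0 → posterior Beta(17/3, 9)

alpha=17/3, beta=9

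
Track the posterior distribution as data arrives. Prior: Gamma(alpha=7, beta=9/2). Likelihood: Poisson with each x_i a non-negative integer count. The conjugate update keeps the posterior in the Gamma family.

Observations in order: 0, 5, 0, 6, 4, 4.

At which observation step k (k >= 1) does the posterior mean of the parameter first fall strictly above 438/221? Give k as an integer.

obs 1: x=0 → posterior Gamma(7, 11/2)
obs 2: x=5 → posterior Gamma(12, 13/2)
obs 3: x=0 → posterior Gamma(12, 15/2)
obs 4: x=6 → posterior Gamma(18, 17/2)
obs 5: x=4 → posterior Gamma(22, 19/2)
obs 6: x=4 → posterior Gamma(26, 21/2)

k = 4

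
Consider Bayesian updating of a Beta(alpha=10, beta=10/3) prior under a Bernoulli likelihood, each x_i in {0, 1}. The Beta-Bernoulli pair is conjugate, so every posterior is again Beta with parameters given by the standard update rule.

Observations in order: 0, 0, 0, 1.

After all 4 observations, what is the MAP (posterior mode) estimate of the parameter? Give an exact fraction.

obs 1: x=0 → posterior Beta(10, 13/3)
obs 2: x=0 → posterior Beta(10, 16/3)
obs 3: x=0 → posterior Beta(10, 19/3)
obs 4: x=1 → posterior Beta(11, 19/3)

15/23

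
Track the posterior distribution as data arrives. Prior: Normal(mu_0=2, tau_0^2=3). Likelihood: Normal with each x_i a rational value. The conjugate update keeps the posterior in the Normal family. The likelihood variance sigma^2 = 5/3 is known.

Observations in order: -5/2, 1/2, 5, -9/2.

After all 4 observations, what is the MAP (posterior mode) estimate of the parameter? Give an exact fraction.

-7/82

obs 1: x=-5/2 → posterior Normal(-25/28, 15/14)
obs 2: x=1/2 → posterior Normal(-8/23, 15/23)
obs 3: x=5 → posterior Normal(37/32, 15/32)
obs 4: x=-9/2 → posterior Normal(-7/82, 15/41)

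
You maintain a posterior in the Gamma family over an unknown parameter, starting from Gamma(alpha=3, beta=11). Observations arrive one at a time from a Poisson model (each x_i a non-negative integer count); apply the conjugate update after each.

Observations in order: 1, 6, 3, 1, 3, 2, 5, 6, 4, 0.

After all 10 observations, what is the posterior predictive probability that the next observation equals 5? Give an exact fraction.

226505922497369136989191701991218655595623647075651/11309790400385257389379893781200436836764876489621504

obs 1: x=1 → posterior Gamma(4, 12)
obs 2: x=6 → posterior Gamma(10, 13)
obs 3: x=3 → posterior Gamma(13, 14)
obs 4: x=1 → posterior Gamma(14, 15)
obs 5: x=3 → posterior Gamma(17, 16)
obs 6: x=2 → posterior Gamma(19, 17)
obs 7: x=5 → posterior Gamma(24, 18)
obs 8: x=6 → posterior Gamma(30, 19)
obs 9: x=4 → posterior Gamma(34, 20)
obs 10: x=0 → posterior Gamma(34, 21)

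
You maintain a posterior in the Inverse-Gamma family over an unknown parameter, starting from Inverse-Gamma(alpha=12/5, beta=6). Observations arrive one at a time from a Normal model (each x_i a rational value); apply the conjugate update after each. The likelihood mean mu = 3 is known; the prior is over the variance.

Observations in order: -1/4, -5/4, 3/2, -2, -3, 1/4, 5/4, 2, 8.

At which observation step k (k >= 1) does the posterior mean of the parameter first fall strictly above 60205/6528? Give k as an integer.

obs 1: x=-1/4 → posterior Inverse-Gamma(29/10, 361/32)
obs 2: x=-5/4 → posterior Inverse-Gamma(17/5, 325/16)
obs 3: x=3/2 → posterior Inverse-Gamma(39/10, 343/16)
obs 4: x=-2 → posterior Inverse-Gamma(22/5, 543/16)
obs 5: x=-3 → posterior Inverse-Gamma(49/10, 831/16)
obs 6: x=1/4 → posterior Inverse-Gamma(27/5, 1783/32)
obs 7: x=5/4 → posterior Inverse-Gamma(59/10, 229/4)
obs 8: x=2 → posterior Inverse-Gamma(32/5, 231/4)
obs 9: x=8 → posterior Inverse-Gamma(69/10, 281/4)

k = 4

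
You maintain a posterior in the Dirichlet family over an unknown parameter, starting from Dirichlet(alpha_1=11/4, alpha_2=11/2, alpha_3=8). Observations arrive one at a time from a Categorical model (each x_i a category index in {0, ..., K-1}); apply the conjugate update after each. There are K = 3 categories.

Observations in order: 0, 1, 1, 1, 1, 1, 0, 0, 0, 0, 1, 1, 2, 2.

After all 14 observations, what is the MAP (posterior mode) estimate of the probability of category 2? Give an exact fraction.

36/109

obs 1: x=0 → posterior Dirichlet(15/4, 11/2, 8)
obs 2: x=1 → posterior Dirichlet(15/4, 13/2, 8)
obs 3: x=1 → posterior Dirichlet(15/4, 15/2, 8)
obs 4: x=1 → posterior Dirichlet(15/4, 17/2, 8)
obs 5: x=1 → posterior Dirichlet(15/4, 19/2, 8)
obs 6: x=1 → posterior Dirichlet(15/4, 21/2, 8)
obs 7: x=0 → posterior Dirichlet(19/4, 21/2, 8)
obs 8: x=0 → posterior Dirichlet(23/4, 21/2, 8)
obs 9: x=0 → posterior Dirichlet(27/4, 21/2, 8)
obs 10: x=0 → posterior Dirichlet(31/4, 21/2, 8)
obs 11: x=1 → posterior Dirichlet(31/4, 23/2, 8)
obs 12: x=1 → posterior Dirichlet(31/4, 25/2, 8)
obs 13: x=2 → posterior Dirichlet(31/4, 25/2, 9)
obs 14: x=2 → posterior Dirichlet(31/4, 25/2, 10)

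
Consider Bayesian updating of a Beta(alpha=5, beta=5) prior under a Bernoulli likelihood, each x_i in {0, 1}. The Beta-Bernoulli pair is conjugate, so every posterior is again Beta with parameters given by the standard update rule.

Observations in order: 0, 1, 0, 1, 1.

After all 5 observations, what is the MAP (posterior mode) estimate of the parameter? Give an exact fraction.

7/13

obs 1: x=0 → posterior Beta(5, 6)
obs 2: x=1 → posterior Beta(6, 6)
obs 3: x=0 → posterior Beta(6, 7)
obs 4: x=1 → posterior Beta(7, 7)
obs 5: x=1 → posterior Beta(8, 7)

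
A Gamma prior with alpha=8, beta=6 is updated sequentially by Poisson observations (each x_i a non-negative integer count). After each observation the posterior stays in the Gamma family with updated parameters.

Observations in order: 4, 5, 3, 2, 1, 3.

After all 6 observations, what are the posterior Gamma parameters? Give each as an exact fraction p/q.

alpha=26, beta=12

obs 1: x=4 → posterior Gamma(12, 7)
obs 2: x=5 → posterior Gamma(17, 8)
obs 3: x=3 → posterior Gamma(20, 9)
obs 4: x=2 → posterior Gamma(22, 10)
obs 5: x=1 → posterior Gamma(23, 11)
obs 6: x=3 → posterior Gamma(26, 12)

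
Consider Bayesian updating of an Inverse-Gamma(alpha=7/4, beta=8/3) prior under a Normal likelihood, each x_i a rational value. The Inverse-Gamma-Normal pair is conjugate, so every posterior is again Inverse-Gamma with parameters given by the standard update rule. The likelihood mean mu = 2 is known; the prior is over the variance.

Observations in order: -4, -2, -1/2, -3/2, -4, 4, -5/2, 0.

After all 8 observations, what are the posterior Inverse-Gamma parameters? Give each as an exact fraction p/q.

obs 1: x=-4 → posterior Inverse-Gamma(9/4, 62/3)
obs 2: x=-2 → posterior Inverse-Gamma(11/4, 86/3)
obs 3: x=-1/2 → posterior Inverse-Gamma(13/4, 763/24)
obs 4: x=-3/2 → posterior Inverse-Gamma(15/4, 455/12)
obs 5: x=-4 → posterior Inverse-Gamma(17/4, 671/12)
obs 6: x=4 → posterior Inverse-Gamma(19/4, 695/12)
obs 7: x=-5/2 → posterior Inverse-Gamma(21/4, 1633/24)
obs 8: x=0 → posterior Inverse-Gamma(23/4, 1681/24)

alpha=23/4, beta=1681/24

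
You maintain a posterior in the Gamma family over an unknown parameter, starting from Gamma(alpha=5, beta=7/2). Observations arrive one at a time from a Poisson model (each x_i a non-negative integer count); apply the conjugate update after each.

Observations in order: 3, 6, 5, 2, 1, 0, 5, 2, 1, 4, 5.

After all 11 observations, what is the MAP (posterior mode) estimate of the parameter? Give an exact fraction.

76/29

obs 1: x=3 → posterior Gamma(8, 9/2)
obs 2: x=6 → posterior Gamma(14, 11/2)
obs 3: x=5 → posterior Gamma(19, 13/2)
obs 4: x=2 → posterior Gamma(21, 15/2)
obs 5: x=1 → posterior Gamma(22, 17/2)
obs 6: x=0 → posterior Gamma(22, 19/2)
obs 7: x=5 → posterior Gamma(27, 21/2)
obs 8: x=2 → posterior Gamma(29, 23/2)
obs 9: x=1 → posterior Gamma(30, 25/2)
obs 10: x=4 → posterior Gamma(34, 27/2)
obs 11: x=5 → posterior Gamma(39, 29/2)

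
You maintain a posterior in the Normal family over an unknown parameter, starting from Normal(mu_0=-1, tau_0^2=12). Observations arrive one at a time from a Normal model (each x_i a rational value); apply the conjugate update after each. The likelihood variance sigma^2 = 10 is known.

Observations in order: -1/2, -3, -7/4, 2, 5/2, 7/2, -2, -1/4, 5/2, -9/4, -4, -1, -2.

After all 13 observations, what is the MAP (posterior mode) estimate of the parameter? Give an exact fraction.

obs 1: x=-1/2 → posterior Normal(-8/11, 60/11)
obs 2: x=-3 → posterior Normal(-26/17, 60/17)
obs 3: x=-7/4 → posterior Normal(-73/46, 60/23)
obs 4: x=2 → posterior Normal(-49/58, 60/29)
obs 5: x=5/2 → posterior Normal(-19/70, 12/7)
obs 6: x=7/2 → posterior Normal(23/82, 60/41)
obs 7: x=-2 → posterior Normal(-1/94, 60/47)
obs 8: x=-1/4 → posterior Normal(-2/53, 60/53)
obs 9: x=5/2 → posterior Normal(13/59, 60/59)
obs 10: x=-9/4 → posterior Normal(-1/130, 12/13)
obs 11: x=-4 → posterior Normal(-49/142, 60/71)
obs 12: x=-1 → posterior Normal(-61/154, 60/77)
obs 13: x=-2 → posterior Normal(-85/166, 60/83)

-85/166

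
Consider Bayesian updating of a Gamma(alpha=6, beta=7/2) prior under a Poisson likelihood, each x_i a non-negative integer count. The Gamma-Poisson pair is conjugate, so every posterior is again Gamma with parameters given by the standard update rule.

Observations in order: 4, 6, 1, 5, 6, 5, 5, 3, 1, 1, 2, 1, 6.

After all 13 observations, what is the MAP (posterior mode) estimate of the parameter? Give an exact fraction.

obs 1: x=4 → posterior Gamma(10, 9/2)
obs 2: x=6 → posterior Gamma(16, 11/2)
obs 3: x=1 → posterior Gamma(17, 13/2)
obs 4: x=5 → posterior Gamma(22, 15/2)
obs 5: x=6 → posterior Gamma(28, 17/2)
obs 6: x=5 → posterior Gamma(33, 19/2)
obs 7: x=5 → posterior Gamma(38, 21/2)
obs 8: x=3 → posterior Gamma(41, 23/2)
obs 9: x=1 → posterior Gamma(42, 25/2)
obs 10: x=1 → posterior Gamma(43, 27/2)
obs 11: x=2 → posterior Gamma(45, 29/2)
obs 12: x=1 → posterior Gamma(46, 31/2)
obs 13: x=6 → posterior Gamma(52, 33/2)

34/11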